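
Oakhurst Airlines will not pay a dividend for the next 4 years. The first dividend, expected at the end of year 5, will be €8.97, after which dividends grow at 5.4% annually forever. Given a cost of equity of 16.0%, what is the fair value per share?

Deferred-dividend DDM. At t=4 the remaining stream is a growing perpetuity with first payment D_5 = 8.97.
V_4 = D_5/(r−g) = 8.97/(0.16−0.054) = 84.6226
P₀ = V_4/(1+r)^4 = 84.6226/(1+0.16)^4 = 46.7363

€46.74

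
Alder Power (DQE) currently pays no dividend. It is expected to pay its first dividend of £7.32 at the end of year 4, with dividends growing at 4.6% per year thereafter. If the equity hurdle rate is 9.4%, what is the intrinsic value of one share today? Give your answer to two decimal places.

Deferred-dividend DDM. At t=3 the remaining stream is a growing perpetuity with first payment D_4 = 7.32.
V_3 = D_4/(r−g) = 7.32/(0.094−0.046) = 152.5000
P₀ = V_3/(1+r)^3 = 152.5000/(1+0.094)^3 = 116.4710

£116.47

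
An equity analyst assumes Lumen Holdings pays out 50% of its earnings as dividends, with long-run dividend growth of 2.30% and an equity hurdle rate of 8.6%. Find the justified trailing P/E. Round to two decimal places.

Justified trailing P/E = b(1+g)/(r−g) = 0.50×(1+0.023)/(0.086−0.023) = 8.1190

8.12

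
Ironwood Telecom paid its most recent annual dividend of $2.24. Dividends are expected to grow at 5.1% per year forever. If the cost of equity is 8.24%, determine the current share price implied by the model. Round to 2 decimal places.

Gordon growth model: P₀ = D₁/(r − g). D₁ = 2.24 × (1 + 0.051) = 2.3542.
P₀ = 2.3542 / (0.0824 − 0.051) = 2.3542 / 0.0314 = 74.9758

$74.98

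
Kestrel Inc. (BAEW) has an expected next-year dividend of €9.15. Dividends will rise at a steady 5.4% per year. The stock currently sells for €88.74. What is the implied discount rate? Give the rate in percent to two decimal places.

15.71%

Rearranging the constant-growth DDM: r = D₁/P₀ + g.
r = 9.1500 / 88.74 + 0.054 = 0.10311 + 0.054 = 0.15711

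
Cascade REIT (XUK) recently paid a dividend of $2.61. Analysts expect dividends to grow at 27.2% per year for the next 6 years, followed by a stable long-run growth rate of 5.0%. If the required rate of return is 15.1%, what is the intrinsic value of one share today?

$71.97

Two-stage DDM. Project D₁…D_6 at 0.272, terminal growth 0.05, discount at r = 0.151.
D_1 = 3.3199
D_2 = 4.2229
D_3 = 5.3716
D_4 = 6.8326
D_5 = 8.6911
D_6 = 11.0551
Terminal value at t=6: TV = D_7/(r−g) = 11.6079/(0.151−0.05) = 114.9294
P₀ = 3.3199/(1+0.151)^1 + 4.2229/(1+0.151)^2 + 5.3716/(1+0.151)^3 + 6.8326/(1+0.151)^4 + 8.6911/(1+0.151)^5 + 11.0551/(1+0.151)^6 + 114.9294/(1+0.151)^6 = 71.9733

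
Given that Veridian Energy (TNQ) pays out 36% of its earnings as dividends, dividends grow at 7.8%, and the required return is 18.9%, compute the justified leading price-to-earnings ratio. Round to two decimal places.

Justified leading P/E = b/(r−g) = 0.36/(0.189−0.078) = 3.2432

3.24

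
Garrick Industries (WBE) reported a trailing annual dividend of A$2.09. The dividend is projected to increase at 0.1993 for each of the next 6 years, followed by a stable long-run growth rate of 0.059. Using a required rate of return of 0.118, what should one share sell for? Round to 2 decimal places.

A$73.31

Two-stage DDM. Project D₁…D_6 at 0.1993, terminal growth 0.059, discount at r = 0.118.
D_1 = 2.5065
D_2 = 3.0061
D_3 = 3.6052
D_4 = 4.3237
D_5 = 5.1854
D_6 = 6.2189
Terminal value at t=6: TV = D_7/(r−g) = 6.5858/(0.118−0.059) = 111.6239
P₀ = 2.5065/(1+0.118)^1 + 3.0061/(1+0.118)^2 + 3.6052/(1+0.118)^3 + 4.3237/(1+0.118)^4 + 5.1854/(1+0.118)^5 + 6.2189/(1+0.118)^6 + 111.6239/(1+0.118)^6 = 73.3097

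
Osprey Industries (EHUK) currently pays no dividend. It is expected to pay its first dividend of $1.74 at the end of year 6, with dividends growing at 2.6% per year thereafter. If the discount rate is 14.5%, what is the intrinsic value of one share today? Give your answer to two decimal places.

$7.43

Deferred-dividend DDM. At t=5 the remaining stream is a growing perpetuity with first payment D_6 = 1.74.
V_5 = D_6/(r−g) = 1.74/(0.145−0.026) = 14.6218
P₀ = V_5/(1+r)^5 = 14.6218/(1+0.145)^5 = 7.4298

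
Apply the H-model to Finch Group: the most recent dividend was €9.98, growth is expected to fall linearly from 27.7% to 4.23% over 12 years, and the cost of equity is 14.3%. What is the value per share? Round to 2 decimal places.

€242.86

H-model: P₀ = D₀[(1+g_L) + H(g_S−g_L)]/(r−g_L), with H = 12/2 = 6.
P₀ = 9.98 × [(1+0.0423) + 6×(0.277−0.0423)] / (0.143−0.0423)
   = 9.98 × 2.4505 / 0.1007 = 242.8599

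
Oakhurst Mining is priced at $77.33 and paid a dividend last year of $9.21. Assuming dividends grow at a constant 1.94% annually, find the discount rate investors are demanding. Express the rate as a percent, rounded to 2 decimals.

Rearranging the constant-growth DDM: r = D₁/P₀ + g.
D₁ = 9.21 × (1 + 0.0194) = 9.3887.
r = 9.3887 / 77.33 + 0.0194 = 0.12141 + 0.0194 = 0.14081

14.08%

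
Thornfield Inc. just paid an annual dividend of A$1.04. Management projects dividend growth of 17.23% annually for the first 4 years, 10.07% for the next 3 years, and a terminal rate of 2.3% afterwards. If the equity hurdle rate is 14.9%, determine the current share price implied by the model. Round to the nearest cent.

Three-stage DDM. Project D₁…D_7; terminal Gordon value at t=7 with g = 0.023; discount at r = 0.149.
D_1 = 1.2192
D_2 = 1.4293
D_3 = 1.6755
D_4 = 1.9642
D_5 = 2.1620
D_6 = 2.3797
D_7 = 2.6194
TV_7 = 2.6796/(0.149−0.023) = 21.2667
P₀ = Σ Dₜ/(1+r)ᵗ + TV_7/(1+r)^7 = 15.5235

A$15.52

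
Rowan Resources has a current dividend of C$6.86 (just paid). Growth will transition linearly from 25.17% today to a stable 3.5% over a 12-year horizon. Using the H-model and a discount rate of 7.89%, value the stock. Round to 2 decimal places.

C$364.91

H-model: P₀ = D₀[(1+g_L) + H(g_S−g_L)]/(r−g_L), with H = 12/2 = 6.
P₀ = 6.86 × [(1+0.035) + 6×(0.2517−0.035)] / (0.0789−0.035)
   = 6.86 × 2.3352 / 0.0439 = 364.9082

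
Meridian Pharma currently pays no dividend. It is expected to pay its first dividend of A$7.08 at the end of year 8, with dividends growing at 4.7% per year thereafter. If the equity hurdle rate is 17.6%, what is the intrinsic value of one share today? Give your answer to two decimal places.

Deferred-dividend DDM. At t=7 the remaining stream is a growing perpetuity with first payment D_8 = 7.08.
V_7 = D_8/(r−g) = 7.08/(0.176−0.047) = 54.8837
P₀ = V_7/(1+r)^7 = 54.8837/(1+0.176)^7 = 17.6438

A$17.64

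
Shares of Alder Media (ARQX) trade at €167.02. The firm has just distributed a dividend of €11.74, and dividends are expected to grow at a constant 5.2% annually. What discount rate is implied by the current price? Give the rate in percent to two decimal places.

Rearranging the constant-growth DDM: r = D₁/P₀ + g.
D₁ = 11.74 × (1 + 0.052) = 12.3505.
r = 12.3505 / 167.02 + 0.052 = 0.07395 + 0.052 = 0.12595

12.59%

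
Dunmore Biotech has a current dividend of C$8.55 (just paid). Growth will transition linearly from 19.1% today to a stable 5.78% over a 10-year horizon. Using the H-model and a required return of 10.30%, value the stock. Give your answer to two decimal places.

C$326.07

H-model: P₀ = D₀[(1+g_L) + H(g_S−g_L)]/(r−g_L), with H = 10/2 = 5.
P₀ = 8.55 × [(1+0.0578) + 5×(0.191−0.0578)] / (0.103−0.0578)
   = 8.55 × 1.7238 / 0.0452 = 326.0728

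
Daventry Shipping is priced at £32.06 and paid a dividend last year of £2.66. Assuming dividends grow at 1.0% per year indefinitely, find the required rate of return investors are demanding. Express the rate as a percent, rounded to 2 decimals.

Rearranging the constant-growth DDM: r = D₁/P₀ + g.
D₁ = 2.66 × (1 + 0.01) = 2.6866.
r = 2.6866 / 32.06 + 0.01 = 0.08380 + 0.01 = 0.09380

9.38%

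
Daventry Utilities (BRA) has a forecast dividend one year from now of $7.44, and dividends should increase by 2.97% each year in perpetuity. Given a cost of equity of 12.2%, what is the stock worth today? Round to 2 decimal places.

Gordon growth model: P₀ = D₁/(r − g), with D₁ = 7.44 given directly.
P₀ = 7.4400 / (0.122 − 0.0297) = 7.4400 / 0.0923 = 80.6067

$80.61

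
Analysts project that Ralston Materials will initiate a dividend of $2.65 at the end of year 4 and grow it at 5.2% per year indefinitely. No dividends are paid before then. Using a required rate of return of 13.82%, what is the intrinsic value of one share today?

Deferred-dividend DDM. At t=3 the remaining stream is a growing perpetuity with first payment D_4 = 2.65.
V_3 = D_4/(r−g) = 2.65/(0.1382−0.052) = 30.7425
P₀ = V_3/(1+r)^3 = 30.7425/(1+0.1382)^3 = 20.8489

$20.85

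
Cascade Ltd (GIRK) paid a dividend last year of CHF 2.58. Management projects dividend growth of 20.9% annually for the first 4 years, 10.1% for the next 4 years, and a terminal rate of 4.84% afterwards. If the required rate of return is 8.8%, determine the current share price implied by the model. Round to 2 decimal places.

Three-stage DDM. Project D₁…D_8; terminal Gordon value at t=8 with g = 0.0484; discount at r = 0.088.
D_1 = 3.1192
D_2 = 3.7711
D_3 = 4.5593
D_4 = 5.5122
D_5 = 6.0689
D_6 = 6.6819
D_7 = 7.3568
D_8 = 8.0998
TV_8 = 8.4918/(0.088−0.0484) = 214.4401
P₀ = Σ Dₜ/(1+r)ᵗ + TV_8/(1+r)^8 = 138.9504

CHF 138.95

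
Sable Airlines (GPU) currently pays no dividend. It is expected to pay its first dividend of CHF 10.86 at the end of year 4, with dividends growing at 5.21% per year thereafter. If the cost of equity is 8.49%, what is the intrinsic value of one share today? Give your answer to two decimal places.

CHF 259.29

Deferred-dividend DDM. At t=3 the remaining stream is a growing perpetuity with first payment D_4 = 10.86.
V_3 = D_4/(r−g) = 10.86/(0.0849−0.0521) = 331.0976
P₀ = V_3/(1+r)^3 = 331.0976/(1+0.0849)^3 = 259.2906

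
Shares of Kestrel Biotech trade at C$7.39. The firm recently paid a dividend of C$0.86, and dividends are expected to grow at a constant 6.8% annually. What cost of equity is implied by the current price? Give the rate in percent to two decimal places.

19.23%

Rearranging the constant-growth DDM: r = D₁/P₀ + g.
D₁ = 0.86 × (1 + 0.068) = 0.9185.
r = 0.9185 / 7.39 + 0.068 = 0.12429 + 0.068 = 0.19229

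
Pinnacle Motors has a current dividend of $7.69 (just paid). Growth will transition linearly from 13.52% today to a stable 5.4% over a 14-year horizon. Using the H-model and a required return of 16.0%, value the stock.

$117.70

H-model: P₀ = D₀[(1+g_L) + H(g_S−g_L)]/(r−g_L), with H = 14/2 = 7.
P₀ = 7.69 × [(1+0.054) + 7×(0.1352−0.054)] / (0.16−0.054)
   = 7.69 × 1.6224 / 0.106 = 117.7005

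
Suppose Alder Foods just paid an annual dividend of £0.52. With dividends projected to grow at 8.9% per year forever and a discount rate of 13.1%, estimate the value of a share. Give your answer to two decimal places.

£13.48

Gordon growth model: P₀ = D₁/(r − g). D₁ = 0.52 × (1 + 0.089) = 0.5663.
P₀ = 0.5663 / (0.131 − 0.089) = 0.5663 / 0.042 = 13.4829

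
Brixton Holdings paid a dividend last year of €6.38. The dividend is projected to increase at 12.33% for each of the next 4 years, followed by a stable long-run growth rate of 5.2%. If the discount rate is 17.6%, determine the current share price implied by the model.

Two-stage DDM. Project D₁…D_4 at 0.1233, terminal growth 0.052, discount at r = 0.176.
D_1 = 7.1667
D_2 = 8.0503
D_3 = 9.0429
D_4 = 10.1579
Terminal value at t=4: TV = D_5/(r−g) = 10.6861/(0.176−0.052) = 86.1783
P₀ = 7.1667/(1+0.176)^1 + 8.0503/(1+0.176)^2 + 9.0429/(1+0.176)^3 + 10.1579/(1+0.176)^4 + 86.1783/(1+0.176)^4 = 67.8439

€67.84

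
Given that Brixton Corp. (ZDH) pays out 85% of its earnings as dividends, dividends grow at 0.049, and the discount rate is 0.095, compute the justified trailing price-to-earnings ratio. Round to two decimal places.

Justified trailing P/E = b(1+g)/(r−g) = 0.85×(1+0.049)/(0.095−0.049) = 19.3837

19.38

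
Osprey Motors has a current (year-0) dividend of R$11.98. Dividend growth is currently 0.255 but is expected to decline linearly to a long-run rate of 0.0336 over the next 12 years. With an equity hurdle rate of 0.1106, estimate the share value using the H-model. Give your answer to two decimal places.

H-model: P₀ = D₀[(1+g_L) + H(g_S−g_L)]/(r−g_L), with H = 12/2 = 6.
P₀ = 11.98 × [(1+0.0336) + 6×(0.255−0.0336)] / (0.1106−0.0336)
   = 11.98 × 2.3620 / 0.077 = 367.4904

R$367.49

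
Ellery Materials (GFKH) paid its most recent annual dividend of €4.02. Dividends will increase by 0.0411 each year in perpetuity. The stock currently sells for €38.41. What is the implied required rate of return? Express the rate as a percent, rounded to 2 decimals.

15.01%

Rearranging the constant-growth DDM: r = D₁/P₀ + g.
D₁ = 4.02 × (1 + 0.0411) = 4.1852.
r = 4.1852 / 38.41 + 0.0411 = 0.10896 + 0.0411 = 0.15006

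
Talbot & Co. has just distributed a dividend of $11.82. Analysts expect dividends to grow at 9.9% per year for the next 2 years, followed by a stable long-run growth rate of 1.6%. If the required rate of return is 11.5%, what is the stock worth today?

$140.98

Two-stage DDM. Project D₁…D_2 at 0.099, terminal growth 0.016, discount at r = 0.115.
D_1 = 12.9902
D_2 = 14.2762
Terminal value at t=2: TV = D_3/(r−g) = 14.5046/(0.115−0.016) = 146.5114
P₀ = 12.9902/(1+0.115)^1 + 14.2762/(1+0.115)^2 + 146.5114/(1+0.115)^2 = 140.9814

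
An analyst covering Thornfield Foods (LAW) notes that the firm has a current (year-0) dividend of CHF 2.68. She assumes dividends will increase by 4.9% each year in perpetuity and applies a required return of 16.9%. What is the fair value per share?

Gordon growth model: P₀ = D₁/(r − g). D₁ = 2.68 × (1 + 0.049) = 2.8113.
P₀ = 2.8113 / (0.169 − 0.049) = 2.8113 / 0.12 = 23.4277

CHF 23.43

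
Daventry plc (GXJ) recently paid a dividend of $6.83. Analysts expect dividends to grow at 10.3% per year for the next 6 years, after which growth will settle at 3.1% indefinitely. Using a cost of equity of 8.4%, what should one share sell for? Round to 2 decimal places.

$191.03

Two-stage DDM. Project D₁…D_6 at 0.103, terminal growth 0.031, discount at r = 0.084.
D_1 = 7.5335
D_2 = 8.3094
D_3 = 9.1653
D_4 = 10.1093
D_5 = 11.1506
D_6 = 12.2991
Terminal value at t=6: TV = D_7/(r−g) = 12.6804/(0.084−0.031) = 239.2525
P₀ = 7.5335/(1+0.084)^1 + 8.3094/(1+0.084)^2 + 9.1653/(1+0.084)^3 + 10.1093/(1+0.084)^4 + 11.1506/(1+0.084)^5 + 12.2991/(1+0.084)^6 + 239.2525/(1+0.084)^6 = 191.0310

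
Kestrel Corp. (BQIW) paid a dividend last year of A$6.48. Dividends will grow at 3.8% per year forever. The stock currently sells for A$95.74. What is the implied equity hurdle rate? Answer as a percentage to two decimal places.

Rearranging the constant-growth DDM: r = D₁/P₀ + g.
D₁ = 6.48 × (1 + 0.038) = 6.7262.
r = 6.7262 / 95.74 + 0.038 = 0.07026 + 0.038 = 0.10826

10.83%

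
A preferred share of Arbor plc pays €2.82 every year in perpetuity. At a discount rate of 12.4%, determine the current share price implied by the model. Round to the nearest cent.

Zero-growth DDM (perpetuity): P₀ = D/r = 2.82 / 0.124 = 22.7419

€22.74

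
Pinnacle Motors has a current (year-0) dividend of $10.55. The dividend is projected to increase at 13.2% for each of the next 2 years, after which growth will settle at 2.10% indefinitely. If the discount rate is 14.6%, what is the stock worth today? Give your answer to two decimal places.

$104.79

Two-stage DDM. Project D₁…D_2 at 0.132, terminal growth 0.021, discount at r = 0.146.
D_1 = 11.9426
D_2 = 13.5190
Terminal value at t=2: TV = D_3/(r−g) = 13.8029/(0.146−0.021) = 110.4234
P₀ = 11.9426/(1+0.146)^1 + 13.5190/(1+0.146)^2 + 110.4234/(1+0.146)^2 = 104.7948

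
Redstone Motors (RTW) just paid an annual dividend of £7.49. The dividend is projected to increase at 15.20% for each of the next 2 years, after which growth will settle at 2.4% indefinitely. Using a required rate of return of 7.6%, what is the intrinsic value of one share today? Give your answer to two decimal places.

£185.67

Two-stage DDM. Project D₁…D_2 at 0.152, terminal growth 0.024, discount at r = 0.076.
D_1 = 8.6285
D_2 = 9.9400
Terminal value at t=2: TV = D_3/(r−g) = 10.1786/(0.076−0.024) = 195.7417
P₀ = 8.6285/(1+0.076)^1 + 9.9400/(1+0.076)^2 + 195.7417/(1+0.076)^2 = 185.6715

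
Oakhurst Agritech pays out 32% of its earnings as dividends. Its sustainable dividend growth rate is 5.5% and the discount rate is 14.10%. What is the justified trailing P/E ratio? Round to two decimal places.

Justified trailing P/E = b(1+g)/(r−g) = 0.32×(1+0.055)/(0.141−0.055) = 3.9256

3.93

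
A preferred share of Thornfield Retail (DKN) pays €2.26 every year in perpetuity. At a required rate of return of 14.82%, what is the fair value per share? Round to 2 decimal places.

€15.25

Zero-growth DDM (perpetuity): P₀ = D/r = 2.26 / 0.1482 = 15.2497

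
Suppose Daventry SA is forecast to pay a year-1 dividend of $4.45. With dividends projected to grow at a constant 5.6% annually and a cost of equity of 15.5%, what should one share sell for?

Gordon growth model: P₀ = D₁/(r − g), with D₁ = 4.45 given directly.
P₀ = 4.4500 / (0.155 − 0.056) = 4.4500 / 0.099 = 44.9495

$44.95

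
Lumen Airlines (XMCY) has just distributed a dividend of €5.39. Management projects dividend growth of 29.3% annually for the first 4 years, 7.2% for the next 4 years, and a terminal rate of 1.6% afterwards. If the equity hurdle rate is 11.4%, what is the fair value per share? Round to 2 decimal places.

€154.27

Three-stage DDM. Project D₁…D_8; terminal Gordon value at t=8 with g = 0.016; discount at r = 0.114.
D_1 = 6.9693
D_2 = 9.0113
D_3 = 11.6516
D_4 = 15.0655
D_5 = 16.1502
D_6 = 17.3130
D_7 = 18.5595
D_8 = 19.8958
TV_8 = 20.2142/(0.114−0.016) = 206.2669
P₀ = Σ Dₜ/(1+r)ᵗ + TV_8/(1+r)^8 = 154.2711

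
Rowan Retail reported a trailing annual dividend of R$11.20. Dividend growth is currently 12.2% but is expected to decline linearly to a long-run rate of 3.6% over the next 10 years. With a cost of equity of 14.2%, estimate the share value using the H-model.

R$154.90

H-model: P₀ = D₀[(1+g_L) + H(g_S−g_L)]/(r−g_L), with H = 10/2 = 5.
P₀ = 11.20 × [(1+0.036) + 5×(0.122−0.036)] / (0.142−0.036)
   = 11.20 × 1.4660 / 0.106 = 154.8981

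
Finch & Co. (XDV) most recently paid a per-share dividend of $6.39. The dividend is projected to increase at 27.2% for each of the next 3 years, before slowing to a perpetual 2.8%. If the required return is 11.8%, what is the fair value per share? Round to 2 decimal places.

Two-stage DDM. Project D₁…D_3 at 0.272, terminal growth 0.028, discount at r = 0.118.
D_1 = 8.1281
D_2 = 10.3389
D_3 = 13.1511
Terminal value at t=3: TV = D_4/(r−g) = 13.5193/(0.118−0.028) = 150.2148
P₀ = 8.1281/(1+0.118)^1 + 10.3389/(1+0.118)^2 + 13.1511/(1+0.118)^3 + 150.2148/(1+0.118)^3 = 132.4476

$132.45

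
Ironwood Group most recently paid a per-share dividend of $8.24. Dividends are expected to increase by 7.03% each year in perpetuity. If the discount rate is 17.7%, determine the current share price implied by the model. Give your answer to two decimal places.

Gordon growth model: P₀ = D₁/(r − g). D₁ = 8.24 × (1 + 0.0703) = 8.8193.
P₀ = 8.8193 / (0.177 − 0.0703) = 8.8193 / 0.1067 = 82.6548

$82.65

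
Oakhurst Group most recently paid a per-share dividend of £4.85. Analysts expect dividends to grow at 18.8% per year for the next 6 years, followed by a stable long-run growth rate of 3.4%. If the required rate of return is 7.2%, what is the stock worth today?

Two-stage DDM. Project D₁…D_6 at 0.188, terminal growth 0.034, discount at r = 0.072.
D_1 = 5.7618
D_2 = 6.8450
D_3 = 8.1319
D_4 = 9.6607
D_5 = 11.4769
D_6 = 13.6345
Terminal value at t=6: TV = D_7/(r−g) = 14.0981/(0.072−0.034) = 371.0029
P₀ = 5.7618/(1+0.072)^1 + 6.8450/(1+0.072)^2 + 8.1319/(1+0.072)^3 + 9.6607/(1+0.072)^4 + 11.4769/(1+0.072)^5 + 13.6345/(1+0.072)^6 + 371.0029/(1+0.072)^6 = 286.7987

£286.80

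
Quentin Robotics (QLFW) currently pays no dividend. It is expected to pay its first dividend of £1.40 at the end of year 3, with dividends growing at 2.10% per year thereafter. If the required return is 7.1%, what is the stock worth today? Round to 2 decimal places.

Deferred-dividend DDM. At t=2 the remaining stream is a growing perpetuity with first payment D_3 = 1.40.
V_2 = D_3/(r−g) = 1.40/(0.071−0.021) = 28.0000
P₀ = V_2/(1+r)^2 = 28.0000/(1+0.071)^2 = 24.4106

£24.41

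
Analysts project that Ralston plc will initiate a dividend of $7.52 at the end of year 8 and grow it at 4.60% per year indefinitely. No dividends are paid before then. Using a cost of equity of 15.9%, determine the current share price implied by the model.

$23.69

Deferred-dividend DDM. At t=7 the remaining stream is a growing perpetuity with first payment D_8 = 7.52.
V_7 = D_8/(r−g) = 7.52/(0.159−0.046) = 66.5487
P₀ = V_7/(1+r)^7 = 66.5487/(1+0.159)^7 = 23.6895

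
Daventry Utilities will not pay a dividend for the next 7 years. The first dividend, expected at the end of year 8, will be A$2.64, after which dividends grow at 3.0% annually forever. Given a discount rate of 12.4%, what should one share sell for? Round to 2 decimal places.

Deferred-dividend DDM. At t=7 the remaining stream is a growing perpetuity with first payment D_8 = 2.64.
V_7 = D_8/(r−g) = 2.64/(0.124−0.03) = 28.0851
P₀ = V_7/(1+r)^7 = 28.0851/(1+0.124)^7 = 12.3912

A$12.39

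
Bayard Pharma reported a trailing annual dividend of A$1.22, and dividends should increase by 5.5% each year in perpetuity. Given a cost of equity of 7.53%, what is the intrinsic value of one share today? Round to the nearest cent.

Gordon growth model: P₀ = D₁/(r − g). D₁ = 1.22 × (1 + 0.055) = 1.2871.
P₀ = 1.2871 / (0.0753 − 0.055) = 1.2871 / 0.0203 = 63.4039

A$63.40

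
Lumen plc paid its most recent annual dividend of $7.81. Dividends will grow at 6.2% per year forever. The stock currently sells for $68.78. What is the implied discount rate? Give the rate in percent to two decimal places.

Rearranging the constant-growth DDM: r = D₁/P₀ + g.
D₁ = 7.81 × (1 + 0.062) = 8.2942.
r = 8.2942 / 68.78 + 0.062 = 0.12059 + 0.062 = 0.18259

18.26%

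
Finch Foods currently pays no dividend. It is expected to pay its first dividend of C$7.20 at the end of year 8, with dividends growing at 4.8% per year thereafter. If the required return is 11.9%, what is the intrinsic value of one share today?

Deferred-dividend DDM. At t=7 the remaining stream is a growing perpetuity with first payment D_8 = 7.20.
V_7 = D_8/(r−g) = 7.20/(0.119−0.048) = 101.4085
P₀ = V_7/(1+r)^7 = 101.4085/(1+0.119)^7 = 46.1598

C$46.16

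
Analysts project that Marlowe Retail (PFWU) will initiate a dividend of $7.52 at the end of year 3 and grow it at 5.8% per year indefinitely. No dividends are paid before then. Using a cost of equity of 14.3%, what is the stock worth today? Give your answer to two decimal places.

Deferred-dividend DDM. At t=2 the remaining stream is a growing perpetuity with first payment D_3 = 7.52.
V_2 = D_3/(r−g) = 7.52/(0.143−0.058) = 88.4706
P₀ = V_2/(1+r)^2 = 88.4706/(1+0.143)^2 = 67.7184

$67.72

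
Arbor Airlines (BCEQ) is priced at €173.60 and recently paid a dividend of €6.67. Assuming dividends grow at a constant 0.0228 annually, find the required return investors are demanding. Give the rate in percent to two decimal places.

6.21%

Rearranging the constant-growth DDM: r = D₁/P₀ + g.
D₁ = 6.67 × (1 + 0.0228) = 6.8221.
r = 6.8221 / 173.60 + 0.0228 = 0.03930 + 0.0228 = 0.06210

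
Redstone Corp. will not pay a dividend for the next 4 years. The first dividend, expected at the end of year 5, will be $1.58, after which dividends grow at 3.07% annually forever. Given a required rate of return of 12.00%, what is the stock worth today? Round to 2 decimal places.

$11.24

Deferred-dividend DDM. At t=4 the remaining stream is a growing perpetuity with first payment D_5 = 1.58.
V_4 = D_5/(r−g) = 1.58/(0.12−0.0307) = 17.6932
P₀ = V_4/(1+r)^4 = 17.6932/(1+0.12)^4 = 11.2443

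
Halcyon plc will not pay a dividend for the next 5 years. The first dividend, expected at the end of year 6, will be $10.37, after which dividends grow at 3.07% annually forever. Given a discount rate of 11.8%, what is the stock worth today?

Deferred-dividend DDM. At t=5 the remaining stream is a growing perpetuity with first payment D_6 = 10.37.
V_5 = D_6/(r−g) = 10.37/(0.118−0.0307) = 118.7858
P₀ = V_5/(1+r)^5 = 118.7858/(1+0.118)^5 = 68.0073

$68.01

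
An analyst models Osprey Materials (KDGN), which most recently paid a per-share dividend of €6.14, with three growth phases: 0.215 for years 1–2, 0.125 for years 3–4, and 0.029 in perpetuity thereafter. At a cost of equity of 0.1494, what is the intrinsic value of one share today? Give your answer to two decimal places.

Three-stage DDM. Project D₁…D_4; terminal Gordon value at t=4 with g = 0.029; discount at r = 0.1494.
D_1 = 7.4601
D_2 = 9.0640
D_3 = 10.1970
D_4 = 11.4717
TV_4 = 11.8043/(0.1494−0.029) = 98.0426
P₀ = Σ Dₜ/(1+r)ᵗ + TV_4/(1+r)^4 = 82.8125

€82.81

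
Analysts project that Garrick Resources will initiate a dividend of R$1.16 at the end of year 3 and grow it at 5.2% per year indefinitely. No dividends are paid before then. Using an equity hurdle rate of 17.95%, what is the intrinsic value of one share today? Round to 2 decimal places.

R$6.54

Deferred-dividend DDM. At t=2 the remaining stream is a growing perpetuity with first payment D_3 = 1.16.
V_2 = D_3/(r−g) = 1.16/(0.1795−0.052) = 9.0980
P₀ = V_2/(1+r)^2 = 9.0980/(1+0.1795)^2 = 6.5396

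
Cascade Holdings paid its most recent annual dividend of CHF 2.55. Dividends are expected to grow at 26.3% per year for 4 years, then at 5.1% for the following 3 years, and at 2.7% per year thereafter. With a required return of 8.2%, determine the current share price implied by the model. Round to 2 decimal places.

CHF 109.66

Three-stage DDM. Project D₁…D_7; terminal Gordon value at t=7 with g = 0.027; discount at r = 0.082.
D_1 = 3.2206
D_2 = 4.0677
D_3 = 5.1375
D_4 = 6.4886
D_5 = 6.8196
D_6 = 7.1674
D_7 = 7.5329
TV_7 = 7.7363/(0.082−0.027) = 140.6596
P₀ = Σ Dₜ/(1+r)ᵗ + TV_7/(1+r)^7 = 109.6626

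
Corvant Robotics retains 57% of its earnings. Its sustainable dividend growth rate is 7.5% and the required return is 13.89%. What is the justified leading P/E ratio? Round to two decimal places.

6.73

Payout ratio b = 1 − 0.57 = 0.43.
Justified leading P/E = b/(r−g) = 0.43/(0.1389−0.075) = 6.7293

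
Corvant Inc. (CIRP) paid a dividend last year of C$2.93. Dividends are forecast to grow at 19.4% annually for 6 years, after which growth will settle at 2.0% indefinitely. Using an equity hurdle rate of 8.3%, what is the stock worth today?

Two-stage DDM. Project D₁…D_6 at 0.194, terminal growth 0.02, discount at r = 0.083.
D_1 = 3.4984
D_2 = 4.1771
D_3 = 4.9875
D_4 = 5.9550
D_5 = 7.1103
D_6 = 8.4897
Terminal value at t=6: TV = D_7/(r−g) = 8.6595/(0.083−0.02) = 137.4527
P₀ = 3.4984/(1+0.083)^1 + 4.1771/(1+0.083)^2 + 4.9875/(1+0.083)^3 + 5.9550/(1+0.083)^4 + 7.1103/(1+0.083)^5 + 8.4897/(1+0.083)^6 + 137.4527/(1+0.083)^6 = 110.2699

C$110.27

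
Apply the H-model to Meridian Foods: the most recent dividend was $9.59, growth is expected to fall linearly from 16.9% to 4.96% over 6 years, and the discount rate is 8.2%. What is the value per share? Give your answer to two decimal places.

$416.69

H-model: P₀ = D₀[(1+g_L) + H(g_S−g_L)]/(r−g_L), with H = 6/2 = 3.
P₀ = 9.59 × [(1+0.0496) + 3×(0.169−0.0496)] / (0.082−0.0496)
   = 9.59 × 1.4078 / 0.0324 = 416.6914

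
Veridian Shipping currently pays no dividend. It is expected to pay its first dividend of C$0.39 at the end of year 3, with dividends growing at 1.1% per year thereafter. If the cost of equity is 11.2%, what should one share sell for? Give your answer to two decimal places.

C$3.12

Deferred-dividend DDM. At t=2 the remaining stream is a growing perpetuity with first payment D_3 = 0.39.
V_2 = D_3/(r−g) = 0.39/(0.112−0.011) = 3.8614
P₀ = V_2/(1+r)^2 = 3.8614/(1+0.112)^2 = 3.1227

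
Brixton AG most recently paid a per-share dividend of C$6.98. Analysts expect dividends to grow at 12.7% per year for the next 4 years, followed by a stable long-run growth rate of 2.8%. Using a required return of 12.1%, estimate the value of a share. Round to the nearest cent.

Two-stage DDM. Project D₁…D_4 at 0.127, terminal growth 0.028, discount at r = 0.121.
D_1 = 7.8665
D_2 = 8.8655
D_3 = 9.9914
D_4 = 11.2603
Terminal value at t=4: TV = D_5/(r−g) = 11.5756/(0.121−0.028) = 124.4690
P₀ = 7.8665/(1+0.121)^1 + 8.8655/(1+0.121)^2 + 9.9914/(1+0.121)^3 + 11.2603/(1+0.121)^4 + 124.4690/(1+0.121)^4 = 107.1160

C$107.12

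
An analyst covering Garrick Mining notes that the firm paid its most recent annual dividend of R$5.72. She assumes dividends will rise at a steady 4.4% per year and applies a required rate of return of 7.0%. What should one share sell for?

R$229.68

Gordon growth model: P₀ = D₁/(r − g). D₁ = 5.72 × (1 + 0.044) = 5.9717.
P₀ = 5.9717 / (0.07 − 0.044) = 5.9717 / 0.026 = 229.6800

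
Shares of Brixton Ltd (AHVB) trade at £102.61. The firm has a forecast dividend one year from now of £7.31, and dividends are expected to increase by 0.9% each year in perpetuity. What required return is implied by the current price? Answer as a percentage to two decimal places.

Rearranging the constant-growth DDM: r = D₁/P₀ + g.
r = 7.3100 / 102.61 + 0.009 = 0.07124 + 0.009 = 0.08024

8.02%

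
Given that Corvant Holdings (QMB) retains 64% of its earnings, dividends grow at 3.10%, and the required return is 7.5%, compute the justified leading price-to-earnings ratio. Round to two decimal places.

Payout ratio b = 1 − 0.64 = 0.36.
Justified leading P/E = b/(r−g) = 0.36/(0.075−0.031) = 8.1818

8.18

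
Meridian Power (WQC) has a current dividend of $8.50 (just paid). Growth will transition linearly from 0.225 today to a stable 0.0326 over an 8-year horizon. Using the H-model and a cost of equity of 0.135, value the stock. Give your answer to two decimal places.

$149.60

H-model: P₀ = D₀[(1+g_L) + H(g_S−g_L)]/(r−g_L), with H = 8/2 = 4.
P₀ = 8.50 × [(1+0.0326) + 4×(0.225−0.0326)] / (0.135−0.0326)
   = 8.50 × 1.8022 / 0.1024 = 149.5967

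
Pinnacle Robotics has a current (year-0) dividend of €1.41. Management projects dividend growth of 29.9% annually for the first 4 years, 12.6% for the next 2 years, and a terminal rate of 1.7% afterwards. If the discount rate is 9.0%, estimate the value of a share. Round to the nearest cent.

€57.17

Three-stage DDM. Project D₁…D_6; terminal Gordon value at t=6 with g = 0.017; discount at r = 0.09.
D_1 = 1.8316
D_2 = 2.3792
D_3 = 3.0906
D_4 = 4.0147
D_5 = 4.5206
D_6 = 5.0902
TV_6 = 5.1767/(0.09−0.017) = 70.9138
P₀ = Σ Dₜ/(1+r)ᵗ + TV_6/(1+r)^6 = 57.1703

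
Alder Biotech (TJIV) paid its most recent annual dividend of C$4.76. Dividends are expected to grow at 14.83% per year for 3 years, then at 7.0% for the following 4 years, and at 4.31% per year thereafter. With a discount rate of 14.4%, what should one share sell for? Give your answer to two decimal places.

C$68.81

Three-stage DDM. Project D₁…D_7; terminal Gordon value at t=7 with g = 0.0431; discount at r = 0.144.
D_1 = 5.4659
D_2 = 6.2765
D_3 = 7.2073
D_4 = 7.7118
D_5 = 8.2516
D_6 = 8.8293
D_7 = 9.4473
TV_7 = 9.8545/(0.144−0.0431) = 97.6659
P₀ = Σ Dₜ/(1+r)ᵗ + TV_7/(1+r)^7 = 68.8098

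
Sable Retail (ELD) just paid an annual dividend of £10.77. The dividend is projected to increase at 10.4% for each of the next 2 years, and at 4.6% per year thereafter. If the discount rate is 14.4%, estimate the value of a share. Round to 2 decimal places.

Two-stage DDM. Project D₁…D_2 at 0.104, terminal growth 0.046, discount at r = 0.144.
D_1 = 11.8901
D_2 = 13.1266
Terminal value at t=2: TV = D_3/(r−g) = 13.7305/(0.144−0.046) = 140.1069
P₀ = 11.8901/(1+0.144)^1 + 13.1266/(1+0.144)^2 + 140.1069/(1+0.144)^2 = 127.4786

£127.48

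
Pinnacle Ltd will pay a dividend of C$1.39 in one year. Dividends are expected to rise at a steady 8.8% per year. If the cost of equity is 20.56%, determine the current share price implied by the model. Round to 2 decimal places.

Gordon growth model: P₀ = D₁/(r − g), with D₁ = 1.39 given directly.
P₀ = 1.3900 / (0.2056 − 0.088) = 1.3900 / 0.1176 = 11.8197

C$11.82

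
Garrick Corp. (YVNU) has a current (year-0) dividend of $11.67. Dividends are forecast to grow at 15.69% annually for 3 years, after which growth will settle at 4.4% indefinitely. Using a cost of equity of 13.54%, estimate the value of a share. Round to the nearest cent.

$177.37

Two-stage DDM. Project D₁…D_3 at 0.1569, terminal growth 0.044, discount at r = 0.1354.
D_1 = 13.5010
D_2 = 15.6193
D_3 = 18.0700
Terminal value at t=3: TV = D_4/(r−g) = 18.8651/(0.1354−0.044) = 206.4014
P₀ = 13.5010/(1+0.1354)^1 + 15.6193/(1+0.1354)^2 + 18.0700/(1+0.1354)^3 + 206.4014/(1+0.1354)^3 = 177.3679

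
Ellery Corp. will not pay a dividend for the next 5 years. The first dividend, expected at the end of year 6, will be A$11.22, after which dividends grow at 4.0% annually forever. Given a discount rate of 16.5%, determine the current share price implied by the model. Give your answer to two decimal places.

Deferred-dividend DDM. At t=5 the remaining stream is a growing perpetuity with first payment D_6 = 11.22.
V_5 = D_6/(r−g) = 11.22/(0.165−0.04) = 89.7600
P₀ = V_5/(1+r)^5 = 89.7600/(1+0.165)^5 = 41.8267

A$41.83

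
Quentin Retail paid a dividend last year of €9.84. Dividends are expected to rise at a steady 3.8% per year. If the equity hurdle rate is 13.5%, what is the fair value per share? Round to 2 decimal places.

€105.30

Gordon growth model: P₀ = D₁/(r − g). D₁ = 9.84 × (1 + 0.038) = 10.2139.
P₀ = 10.2139 / (0.135 − 0.038) = 10.2139 / 0.097 = 105.2981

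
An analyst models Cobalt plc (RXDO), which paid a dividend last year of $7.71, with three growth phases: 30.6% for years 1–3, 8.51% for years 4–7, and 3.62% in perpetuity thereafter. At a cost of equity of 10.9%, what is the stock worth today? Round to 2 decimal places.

Three-stage DDM. Project D₁…D_7; terminal Gordon value at t=7 with g = 0.0362; discount at r = 0.109.
D_1 = 10.0693
D_2 = 13.1505
D_3 = 17.1745
D_4 = 18.6360
D_5 = 20.2220
D_6 = 21.9429
D_7 = 23.8102
TV_7 = 24.6721/(0.109−0.0362) = 338.9028
P₀ = Σ Dₜ/(1+r)ᵗ + TV_7/(1+r)^7 = 244.3440

$244.34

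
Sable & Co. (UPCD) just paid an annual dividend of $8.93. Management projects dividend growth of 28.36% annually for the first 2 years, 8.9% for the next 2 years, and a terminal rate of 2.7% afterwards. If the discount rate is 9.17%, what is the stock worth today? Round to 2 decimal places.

Three-stage DDM. Project D₁…D_4; terminal Gordon value at t=4 with g = 0.027; discount at r = 0.0917.
D_1 = 11.4625
D_2 = 14.7133
D_3 = 16.0228
D_4 = 17.4488
TV_4 = 17.9200/(0.0917−0.027) = 276.9700
P₀ = Σ Dₜ/(1+r)ᵗ + TV_4/(1+r)^4 = 242.4376

$242.44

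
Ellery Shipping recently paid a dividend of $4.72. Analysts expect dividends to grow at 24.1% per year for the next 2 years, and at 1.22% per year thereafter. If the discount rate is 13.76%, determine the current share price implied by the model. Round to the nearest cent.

Two-stage DDM. Project D₁…D_2 at 0.241, terminal growth 0.0122, discount at r = 0.1376.
D_1 = 5.8575
D_2 = 7.2692
Terminal value at t=2: TV = D_3/(r−g) = 7.3579/(0.1376−0.0122) = 58.6752
P₀ = 5.8575/(1+0.1376)^1 + 7.2692/(1+0.1376)^2 + 58.6752/(1+0.1376)^2 = 56.1054

$56.11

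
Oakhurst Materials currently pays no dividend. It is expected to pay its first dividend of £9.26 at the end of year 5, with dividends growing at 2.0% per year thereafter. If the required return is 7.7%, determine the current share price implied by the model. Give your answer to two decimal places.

£120.75

Deferred-dividend DDM. At t=4 the remaining stream is a growing perpetuity with first payment D_5 = 9.26.
V_4 = D_5/(r−g) = 9.26/(0.077−0.02) = 162.4561
P₀ = V_4/(1+r)^4 = 162.4561/(1+0.077)^4 = 120.7462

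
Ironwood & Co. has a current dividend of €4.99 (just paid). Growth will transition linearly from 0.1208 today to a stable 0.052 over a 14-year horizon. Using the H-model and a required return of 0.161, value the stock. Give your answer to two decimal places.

H-model: P₀ = D₀[(1+g_L) + H(g_S−g_L)]/(r−g_L), with H = 14/2 = 7.
P₀ = 4.99 × [(1+0.052) + 7×(0.1208−0.052)] / (0.161−0.052)
   = 4.99 × 1.5336 / 0.109 = 70.2079

€70.21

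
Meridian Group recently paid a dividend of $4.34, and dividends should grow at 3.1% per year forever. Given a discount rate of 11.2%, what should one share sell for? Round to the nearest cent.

Gordon growth model: P₀ = D₁/(r − g). D₁ = 4.34 × (1 + 0.031) = 4.4745.
P₀ = 4.4745 / (0.112 − 0.031) = 4.4745 / 0.081 = 55.2412

$55.24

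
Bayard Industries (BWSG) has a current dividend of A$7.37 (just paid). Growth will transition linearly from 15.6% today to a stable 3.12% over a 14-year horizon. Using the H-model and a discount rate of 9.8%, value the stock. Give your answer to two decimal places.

H-model: P₀ = D₀[(1+g_L) + H(g_S−g_L)]/(r−g_L), with H = 14/2 = 7.
P₀ = 7.37 × [(1+0.0312) + 7×(0.156−0.0312)] / (0.098−0.0312)
   = 7.37 × 1.9048 / 0.0668 = 210.1553

A$210.16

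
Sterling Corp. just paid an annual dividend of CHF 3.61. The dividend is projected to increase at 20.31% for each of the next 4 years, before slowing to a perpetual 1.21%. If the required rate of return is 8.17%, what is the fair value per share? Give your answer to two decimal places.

Two-stage DDM. Project D₁…D_4 at 0.2031, terminal growth 0.0121, discount at r = 0.0817.
D_1 = 4.3432
D_2 = 5.2253
D_3 = 6.2866
D_4 = 7.5633
Terminal value at t=4: TV = D_5/(r−g) = 7.6549/(0.0817−0.0121) = 109.9837
P₀ = 4.3432/(1+0.0817)^1 + 5.2253/(1+0.0817)^2 + 6.2866/(1+0.0817)^3 + 7.5633/(1+0.0817)^4 + 109.9837/(1+0.0817)^4 = 99.3066

CHF 99.31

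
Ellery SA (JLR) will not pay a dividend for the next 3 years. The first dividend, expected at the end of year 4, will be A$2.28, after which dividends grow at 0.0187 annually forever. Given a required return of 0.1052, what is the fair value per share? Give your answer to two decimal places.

Deferred-dividend DDM. At t=3 the remaining stream is a growing perpetuity with first payment D_4 = 2.28.
V_3 = D_4/(r−g) = 2.28/(0.1052−0.0187) = 26.3584
P₀ = V_3/(1+r)^3 = 26.3584/(1+0.1052)^3 = 19.5252

A$19.53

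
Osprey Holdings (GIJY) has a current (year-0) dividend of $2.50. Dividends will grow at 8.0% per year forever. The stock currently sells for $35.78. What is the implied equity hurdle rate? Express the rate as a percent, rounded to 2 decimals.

Rearranging the constant-growth DDM: r = D₁/P₀ + g.
D₁ = 2.50 × (1 + 0.08) = 2.7000.
r = 2.7000 / 35.78 + 0.08 = 0.07546 + 0.08 = 0.15546

15.55%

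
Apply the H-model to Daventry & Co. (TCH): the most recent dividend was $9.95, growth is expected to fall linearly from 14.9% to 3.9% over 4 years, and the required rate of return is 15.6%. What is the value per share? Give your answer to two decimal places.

$107.07

H-model: P₀ = D₀[(1+g_L) + H(g_S−g_L)]/(r−g_L), with H = 4/2 = 2.
P₀ = 9.95 × [(1+0.039) + 2×(0.149−0.039)] / (0.156−0.039)
   = 9.95 × 1.2590 / 0.117 = 107.0688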